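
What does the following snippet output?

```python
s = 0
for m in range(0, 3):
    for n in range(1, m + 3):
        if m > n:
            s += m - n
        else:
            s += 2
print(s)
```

m=0,n=1: not 0>1, s = 0+2 = 2
m=0,n=2: not 0>2, s = 2+2 = 4
m=1,n=1: not 1>1, s = 4+2 = 6
m=1,n=2: not 1>2, s = 6+2 = 8
m=1,n=3: not 1>3, s = 8+2 = 10
m=2,n=1: 2>1, s = 10+1 = 11
m=2,n=2: not 2>2, s = 11+2 = 13
m=2,n=3: not 2>3, s = 13+2 = 15
m=2,n=4: not 2>4, s = 15+2 = 17

17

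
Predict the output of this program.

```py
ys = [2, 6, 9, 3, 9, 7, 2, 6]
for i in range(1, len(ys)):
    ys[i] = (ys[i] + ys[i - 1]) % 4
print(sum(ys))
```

6

i=1: ys[1] = (6+2)%4 = 0 → [2, 0, 9, 3, 9, 7, 2, 6]
i=2: ys[2] = (9+0)%4 = 1 → [2, 0, 1, 3, 9, 7, 2, 6]
i=3: ys[3] = (3+1)%4 = 0 → [2, 0, 1, 0, 9, 7, 2, 6]
i=4: ys[4] = (9+0)%4 = 1 → [2, 0, 1, 0, 1, 7, 2, 6]
i=5: ys[5] = (7+1)%4 = 0 → [2, 0, 1, 0, 1, 0, 2, 6]
i=6: ys[6] = (2+0)%4 = 2 → [2, 0, 1, 0, 1, 0, 2, 6]
i=7: ys[7] = (6+2)%4 = 0 → [2, 0, 1, 0, 1, 0, 2, 0]
sum = 6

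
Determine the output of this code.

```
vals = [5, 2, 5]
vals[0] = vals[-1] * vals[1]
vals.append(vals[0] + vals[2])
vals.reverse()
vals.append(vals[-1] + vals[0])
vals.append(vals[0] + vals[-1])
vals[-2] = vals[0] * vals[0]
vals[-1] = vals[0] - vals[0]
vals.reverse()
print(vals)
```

vals[0] = vals[-1]*vals[1] = 5*2 = 10 → [10, 2, 5]
append vals[0]+vals[2] = 10+5 = 15 → [10, 2, 5, 15]
reverse → [15, 5, 2, 10]
append vals[-1]+vals[0] = 10+15 = 25 → [15, 5, 2, 10, 25]
append vals[0]+vals[-1] = 15+25 = 40 → [15, 5, 2, 10, 25, 40]
vals[-2] = vals[0]*vals[0] = 15*15 = 225 → [15, 5, 2, 10, 225, 40]
vals[-1] = vals[0]-vals[0] = 15-15 = 0 → [15, 5, 2, 10, 225, 0]
reverse → [0, 225, 10, 2, 5, 15]

[0, 225, 10, 2, 5, 15]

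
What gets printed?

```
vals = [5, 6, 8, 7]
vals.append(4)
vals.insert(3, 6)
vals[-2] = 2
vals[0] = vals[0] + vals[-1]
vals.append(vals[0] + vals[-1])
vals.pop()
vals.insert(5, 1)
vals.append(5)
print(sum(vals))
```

append 4 → [5, 6, 8, 7, 4]
insert 6 at 3 → [5, 6, 8, 6, 7, 4]
vals[-2] = 2 → [5, 6, 8, 6, 2, 4]
vals[0] = vals[0]+vals[-1] = 5+4 = 9 → [9, 6, 8, 6, 2, 4]
append vals[0]+vals[-1] = 9+4 = 13 → [9, 6, 8, 6, 2, 4, 13]
pop() removes 13 → [9, 6, 8, 6, 2, 4]
insert 1 at 5 → [9, 6, 8, 6, 2, 1, 4]
append 5 → [9, 6, 8, 6, 2, 1, 4, 5]
sum = 41

41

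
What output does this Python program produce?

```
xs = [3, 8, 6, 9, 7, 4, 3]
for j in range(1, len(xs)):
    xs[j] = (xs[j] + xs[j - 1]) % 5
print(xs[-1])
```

0

j=1: xs[1] = (8+3)%5 = 1 → [3, 1, 6, 9, 7, 4, 3]
j=2: xs[2] = (6+1)%5 = 2 → [3, 1, 2, 9, 7, 4, 3]
j=3: xs[3] = (9+2)%5 = 1 → [3, 1, 2, 1, 7, 4, 3]
j=4: xs[4] = (7+1)%5 = 3 → [3, 1, 2, 1, 3, 4, 3]
j=5: xs[5] = (4+3)%5 = 2 → [3, 1, 2, 1, 3, 2, 3]
j=6: xs[6] = (3+2)%5 = 0 → [3, 1, 2, 1, 3, 2, 0]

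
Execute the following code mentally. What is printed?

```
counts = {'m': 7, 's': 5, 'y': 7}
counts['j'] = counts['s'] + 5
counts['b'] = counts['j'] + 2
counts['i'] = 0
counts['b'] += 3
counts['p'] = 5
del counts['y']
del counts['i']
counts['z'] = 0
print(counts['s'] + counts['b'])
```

20

counts['j'] = counts['s']+5 = 10 → {'m': 7, 's': 5, 'y': 7, 'j': 10}
counts['b'] = counts['j']+2 = 12 → {'m': 7, 's': 5, 'y': 7, 'j': 10, 'b': 12}
counts['i'] = 0 → {'m': 7, 's': 5, 'y': 7, 'j': 10, 'b': 12, 'i': 0}
counts['b'] = 12+3 = 15 → {'m': 7, 's': 5, 'y': 7, 'j': 10, 'b': 15, 'i': 0}
counts['p'] = 5 → {'m': 7, 's': 5, 'y': 7, 'j': 10, 'b': 15, 'i': 0, 'p': 5}
del 'y' → {'m': 7, 's': 5, 'j': 10, 'b': 15, 'i': 0, 'p': 5}
del 'i' → {'m': 7, 's': 5, 'j': 10, 'b': 15, 'p': 5}
counts['z'] = 0 → {'m': 7, 's': 5, 'j': 10, 'b': 15, 'p': 5, 'z': 0}
counts['s']+counts['b'] = 5+15 = 20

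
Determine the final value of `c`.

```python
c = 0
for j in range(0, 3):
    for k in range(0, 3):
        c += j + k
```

j=0,k=0: c = 0+0 = 0
j=0,k=1: c = 0+1 = 1
j=0,k=2: c = 1+2 = 3
j=1,k=0: c = 3+1 = 4
j=1,k=1: c = 4+2 = 6
j=1,k=2: c = 6+3 = 9
j=2,k=0: c = 9+2 = 11
j=2,k=1: c = 11+3 = 14
j=2,k=2: c = 14+4 = 18

18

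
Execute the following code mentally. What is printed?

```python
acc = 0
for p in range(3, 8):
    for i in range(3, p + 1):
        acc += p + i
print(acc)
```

150

p=3,i=3: acc = 0+6 = 6
p=4,i=3: acc = 6+7 = 13
p=4,i=4: acc = 13+8 = 21
p=5,i=3: acc = 21+8 = 29
p=5,i=4: acc = 29+9 = 38
p=5,i=5: acc = 38+10 = 48
p=6,i=3: acc = 48+9 = 57
p=6,i=4: acc = 57+10 = 67
p=6,i=5: acc = 67+11 = 78
p=6,i=6: acc = 78+12 = 90
p=7,i=3: acc = 90+10 = 100
p=7,i=4: acc = 100+11 = 111
p=7,i=5: acc = 111+12 = 123
p=7,i=6: acc = 123+13 = 136
p=7,i=7: acc = 136+14 = 150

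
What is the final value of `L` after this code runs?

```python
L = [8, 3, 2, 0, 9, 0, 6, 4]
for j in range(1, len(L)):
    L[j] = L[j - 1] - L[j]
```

[8, 5, 3, 3, -6, -6, -12, -16]

j=1: L[1] = 8-3 = 5 → [8, 5, 2, 0, 9, 0, 6, 4]
j=2: L[2] = 5-2 = 3 → [8, 5, 3, 0, 9, 0, 6, 4]
j=3: L[3] = 3-0 = 3 → [8, 5, 3, 3, 9, 0, 6, 4]
j=4: L[4] = 3-9 = -6 → [8, 5, 3, 3, -6, 0, 6, 4]
j=5: L[5] = (-6)-0 = -6 → [8, 5, 3, 3, -6, -6, 6, 4]
j=6: L[6] = (-6)-6 = -12 → [8, 5, 3, 3, -6, -6, -12, 4]
j=7: L[7] = (-12)-4 = -16 → [8, 5, 3, 3, -6, -6, -12, -16]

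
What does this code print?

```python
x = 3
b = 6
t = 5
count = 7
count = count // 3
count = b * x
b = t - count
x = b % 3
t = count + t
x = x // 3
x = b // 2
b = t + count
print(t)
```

23

count = 7//3 = 2
count = 6*3 = 18
b = 5-18 = -13
x = (-13)%3 = 2
t = 18+5 = 23
x = 2//3 = 0
x = (-13)//2 = -7
b = 23+18 = 41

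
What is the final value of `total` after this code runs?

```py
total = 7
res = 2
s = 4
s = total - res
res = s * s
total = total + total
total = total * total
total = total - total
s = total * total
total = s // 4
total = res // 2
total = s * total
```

s = 7-2 = 5
res = 5*5 = 25
total = 7+7 = 14
total = 14*14 = 196
total = 196-196 = 0
s = 0*0 = 0
total = 0//4 = 0
total = 25//2 = 12
total = 0*12 = 0

0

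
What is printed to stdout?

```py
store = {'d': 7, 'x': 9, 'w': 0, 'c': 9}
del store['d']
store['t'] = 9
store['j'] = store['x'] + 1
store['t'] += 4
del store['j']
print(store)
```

del 'd' → {'x': 9, 'w': 0, 'c': 9}
store['t'] = 9 → {'x': 9, 'w': 0, 'c': 9, 't': 9}
store['j'] = store['x']+1 = 10 → {'x': 9, 'w': 0, 'c': 9, 't': 9, 'j': 10}
store['t'] = 9+4 = 13 → {'x': 9, 'w': 0, 'c': 9, 't': 13, 'j': 10}
del 'j' → {'x': 9, 'w': 0, 'c': 9, 't': 13}

{'x': 9, 'w': 0, 'c': 9, 't': 13}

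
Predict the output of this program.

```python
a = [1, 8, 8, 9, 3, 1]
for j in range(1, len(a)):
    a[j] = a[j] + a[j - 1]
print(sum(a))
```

j=1: a[1] = 8+1 = 9 → [1, 9, 8, 9, 3, 1]
j=2: a[2] = 8+9 = 17 → [1, 9, 17, 9, 3, 1]
j=3: a[3] = 9+17 = 26 → [1, 9, 17, 26, 3, 1]
j=4: a[4] = 3+26 = 29 → [1, 9, 17, 26, 29, 1]
j=5: a[5] = 1+29 = 30 → [1, 9, 17, 26, 29, 30]
sum = 112

112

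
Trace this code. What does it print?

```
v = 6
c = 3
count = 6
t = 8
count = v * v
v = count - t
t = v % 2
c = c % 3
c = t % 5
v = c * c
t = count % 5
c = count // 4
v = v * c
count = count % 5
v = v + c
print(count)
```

count = 6*6 = 36
v = 36-8 = 28
t = 28%2 = 0
c = 3%3 = 0
c = 0%5 = 0
v = 0*0 = 0
t = 36%5 = 1
c = 36//4 = 9
v = 0*9 = 0
count = 36%5 = 1
v = 0+9 = 9

1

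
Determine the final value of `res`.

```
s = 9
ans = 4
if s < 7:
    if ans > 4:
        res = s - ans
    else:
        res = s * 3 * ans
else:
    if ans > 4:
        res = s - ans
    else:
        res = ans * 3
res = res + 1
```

13

s=9, ans=4
s < 7 is False; ans > 4 is False
→ res = ans * 3 = 12
res = 12+1 = 13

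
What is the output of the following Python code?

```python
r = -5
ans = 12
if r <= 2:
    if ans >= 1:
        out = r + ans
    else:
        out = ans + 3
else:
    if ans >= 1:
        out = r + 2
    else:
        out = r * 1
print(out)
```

7

r=-5, ans=12
r <= 2 is True; ans >= 1 is True
→ out = r + ans = 7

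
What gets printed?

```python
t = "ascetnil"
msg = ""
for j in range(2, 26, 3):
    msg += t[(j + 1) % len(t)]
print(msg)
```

eistlcna

j=2: add t[3]='e' → 'e'
j=5: add t[6]='i' → 'ei'
j=8: add t[1]='s' → 'eis'
j=11: add t[4]='t' → 'eist'
j=14: add t[7]='l' → 'eistl'
j=17: add t[2]='c' → 'eistlc'
j=20: add t[5]='n' → 'eistlcn'
j=23: add t[0]='a' → 'eistlcna'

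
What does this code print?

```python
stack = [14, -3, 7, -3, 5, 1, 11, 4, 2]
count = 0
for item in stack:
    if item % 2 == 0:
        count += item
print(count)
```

item=14: even, count = 0+14 = 14
item=-3: not even
item=7: not even
item=-3: not even
item=5: not even
item=1: not even
item=11: not even
item=4: even, count = 14+4 = 18
item=2: even, count = 18+2 = 20

20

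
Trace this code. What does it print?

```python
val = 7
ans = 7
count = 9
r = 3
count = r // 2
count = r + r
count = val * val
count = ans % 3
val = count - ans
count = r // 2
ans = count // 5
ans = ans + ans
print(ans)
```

count = 3//2 = 1
count = 3+3 = 6
count = 7*7 = 49
count = 7%3 = 1
val = 1-7 = -6
count = 3//2 = 1
ans = 1//5 = 0
ans = 0+0 = 0

0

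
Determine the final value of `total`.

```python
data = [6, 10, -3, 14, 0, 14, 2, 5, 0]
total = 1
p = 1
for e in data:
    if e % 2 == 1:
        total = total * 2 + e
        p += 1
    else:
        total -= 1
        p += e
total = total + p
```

35

e=6: not odd, total = 1-1 = 0; p=7
e=10: not odd, total = 0-1 = -1; p=17
e=-3: odd, total = (-1)*2+(-3) = -5; p=18
e=14: not odd, total = (-5)-1 = -6; p=32
e=0: not odd, total = (-6)-1 = -7; p=32
e=14: not odd, total = (-7)-1 = -8; p=46
e=2: not odd, total = (-8)-1 = -9; p=48
e=5: odd, total = (-9)*2+5 = -13; p=49
e=0: not odd, total = (-13)-1 = -14; p=49
total+p = (-14)+49 = 35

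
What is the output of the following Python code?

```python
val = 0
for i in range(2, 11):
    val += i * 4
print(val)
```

216

i=2: val = 0+2*4 = 8
i=3: val = 8+3*4 = 20
i=4: val = 20+4*4 = 36
i=5: val = 36+5*4 = 56
i=6: val = 56+6*4 = 80
i=7: val = 80+7*4 = 108
i=8: val = 108+8*4 = 140
i=9: val = 140+9*4 = 176
i=10: val = 176+10*4 = 216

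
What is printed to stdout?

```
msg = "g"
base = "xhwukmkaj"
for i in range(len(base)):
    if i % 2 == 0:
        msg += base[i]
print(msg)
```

gxwkkj

i=0: add 'x' → 'gx'
i=1: skip
i=2: add 'w' → 'gxw'
i=3: skip
i=4: add 'k' → 'gxwk'
i=5: skip
i=6: add 'k' → 'gxwkk'
i=7: skip
i=8: add 'j' → 'gxwkkj'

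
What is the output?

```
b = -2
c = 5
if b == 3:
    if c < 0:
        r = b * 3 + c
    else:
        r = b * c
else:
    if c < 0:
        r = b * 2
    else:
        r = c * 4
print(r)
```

b=-2, c=5
b == 3 is False; c < 0 is False
→ r = c * 4 = 20

20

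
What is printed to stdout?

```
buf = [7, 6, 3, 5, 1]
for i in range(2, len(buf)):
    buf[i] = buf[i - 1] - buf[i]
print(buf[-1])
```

-3

i=2: buf[2] = 6-3 = 3 → [7, 6, 3, 5, 1]
i=3: buf[3] = 3-5 = -2 → [7, 6, 3, -2, 1]
i=4: buf[4] = (-2)-1 = -3 → [7, 6, 3, -2, -3]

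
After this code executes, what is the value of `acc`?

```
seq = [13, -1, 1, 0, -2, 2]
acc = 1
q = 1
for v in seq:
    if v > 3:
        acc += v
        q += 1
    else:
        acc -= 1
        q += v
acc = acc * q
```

18

v=13: >3, acc = 1+13 = 14; q=2
v=-1: not >3, acc = 14-1 = 13; q=1
v=1: not >3, acc = 13-1 = 12; q=2
v=0: not >3, acc = 12-1 = 11; q=2
v=-2: not >3, acc = 11-1 = 10; q=0
v=2: not >3, acc = 10-1 = 9; q=2
acc*q = 9*2 = 18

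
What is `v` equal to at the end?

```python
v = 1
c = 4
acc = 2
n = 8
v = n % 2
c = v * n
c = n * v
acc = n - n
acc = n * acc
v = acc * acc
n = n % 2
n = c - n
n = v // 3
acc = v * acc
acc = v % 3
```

v = 8%2 = 0
c = 0*8 = 0
c = 8*0 = 0
acc = 8-8 = 0
acc = 8*0 = 0
v = 0*0 = 0
n = 8%2 = 0
n = 0-0 = 0
n = 0//3 = 0
acc = 0*0 = 0
acc = 0%3 = 0

0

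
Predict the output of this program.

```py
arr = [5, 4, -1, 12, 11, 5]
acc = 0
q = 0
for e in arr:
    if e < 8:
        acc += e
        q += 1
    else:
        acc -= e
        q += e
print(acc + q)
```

17

e=5: <8, acc = 0+5 = 5; q=1
e=4: <8, acc = 5+4 = 9; q=2
e=-1: <8, acc = 9+(-1) = 8; q=3
e=12: not <8, acc = 8-12 = -4; q=15
e=11: not <8, acc = (-4)-11 = -15; q=26
e=5: <8, acc = (-15)+5 = -10; q=27
acc+q = (-10)+27 = 17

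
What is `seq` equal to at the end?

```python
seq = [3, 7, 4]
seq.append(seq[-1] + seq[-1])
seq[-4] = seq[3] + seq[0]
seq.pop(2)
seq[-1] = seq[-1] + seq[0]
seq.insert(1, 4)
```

append seq[-1]+seq[-1] = 4+4 = 8 → [3, 7, 4, 8]
seq[-4] = seq[3]+seq[0] = 8+3 = 11 → [11, 7, 4, 8]
pop(2) removes 4 → [11, 7, 8]
seq[-1] = seq[-1]+seq[0] = 8+11 = 19 → [11, 7, 19]
insert 4 at 1 → [11, 4, 7, 19]

[11, 4, 7, 19]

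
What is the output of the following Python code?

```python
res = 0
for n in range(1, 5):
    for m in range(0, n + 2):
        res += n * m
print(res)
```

105

n=1,m=0: res = 0+0 = 0
n=1,m=1: res = 0+1 = 1
n=1,m=2: res = 1+2 = 3
n=2,m=0: res = 3+0 = 3
n=2,m=1: res = 3+2 = 5
n=2,m=2: res = 5+4 = 9
n=2,m=3: res = 9+6 = 15
n=3,m=0: res = 15+0 = 15
n=3,m=1: res = 15+3 = 18
n=3,m=2: res = 18+6 = 24
n=3,m=3: res = 24+9 = 33
n=3,m=4: res = 33+12 = 45
n=4,m=0: res = 45+0 = 45
n=4,m=1: res = 45+4 = 49
n=4,m=2: res = 49+8 = 57
n=4,m=3: res = 57+12 = 69
n=4,m=4: res = 69+16 = 85
n=4,m=5: res = 85+20 = 105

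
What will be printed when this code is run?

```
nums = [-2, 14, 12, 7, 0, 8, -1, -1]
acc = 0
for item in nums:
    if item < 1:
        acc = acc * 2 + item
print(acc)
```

item=-2: <1, acc = 0*2+(-2) = -2
item=14: not <1
item=12: not <1
item=7: not <1
item=0: <1, acc = (-2)*2+0 = -4
item=8: not <1
item=-1: <1, acc = (-4)*2+(-1) = -9
item=-1: <1, acc = (-9)*2+(-1) = -19

-19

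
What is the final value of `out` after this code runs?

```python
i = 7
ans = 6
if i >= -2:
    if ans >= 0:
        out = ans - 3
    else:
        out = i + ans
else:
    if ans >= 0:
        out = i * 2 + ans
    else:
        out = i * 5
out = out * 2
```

i=7, ans=6
i >= -2 is True; ans >= 0 is True
→ out = ans - 3 = 3
out = 3*2 = 6

6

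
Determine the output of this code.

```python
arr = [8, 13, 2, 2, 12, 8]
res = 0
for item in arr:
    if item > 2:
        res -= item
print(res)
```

item=8: >2, res = 0-8 = -8
item=13: >2, res = (-8)-13 = -21
item=2: not >2
item=2: not >2
item=12: >2, res = (-21)-12 = -33
item=8: >2, res = (-33)-8 = -41

-41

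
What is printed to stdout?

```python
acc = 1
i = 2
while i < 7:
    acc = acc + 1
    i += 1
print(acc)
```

i=2: acc = 1+1 = 2
i=3: acc = 2+1 = 3
i=4: acc = 3+1 = 4
i=5: acc = 4+1 = 5
i=6: acc = 5+1 = 6

6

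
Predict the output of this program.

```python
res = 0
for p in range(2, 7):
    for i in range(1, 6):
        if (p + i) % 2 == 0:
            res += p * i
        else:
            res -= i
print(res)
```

105

p=2,i=1: odd sum, res = 0-1 = -1
p=2,i=2: even sum, res = (-1)+4 = 3
p=2,i=3: odd sum, res = 3-3 = 0
p=2,i=4: even sum, res = 0+8 = 8
p=2,i=5: odd sum, res = 8-5 = 3
p=3,i=1: even sum, res = 3+3 = 6
p=3,i=2: odd sum, res = 6-2 = 4
p=3,i=3: even sum, res = 4+9 = 13
p=3,i=4: odd sum, res = 13-4 = 9
p=3,i=5: even sum, res = 9+15 = 24
p=4,i=1: odd sum, res = 24-1 = 23
p=4,i=2: even sum, res = 23+8 = 31
p=4,i=3: odd sum, res = 31-3 = 28
p=4,i=4: even sum, res = 28+16 = 44
p=4,i=5: odd sum, res = 44-5 = 39
p=5,i=1: even sum, res = 39+5 = 44
p=5,i=2: odd sum, res = 44-2 = 42
p=5,i=3: even sum, res = 42+15 = 57
p=5,i=4: odd sum, res = 57-4 = 53
p=5,i=5: even sum, res = 53+25 = 78
p=6,i=1: odd sum, res = 78-1 = 77
p=6,i=2: even sum, res = 77+12 = 89
p=6,i=3: odd sum, res = 89-3 = 86
p=6,i=4: even sum, res = 86+24 = 110
p=6,i=5: odd sum, res = 110-5 = 105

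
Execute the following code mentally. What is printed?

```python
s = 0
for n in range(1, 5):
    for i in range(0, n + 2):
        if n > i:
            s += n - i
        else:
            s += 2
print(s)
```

36

n=1,i=0: 1>0, s = 0+1 = 1
n=1,i=1: not 1>1, s = 1+2 = 3
n=1,i=2: not 1>2, s = 3+2 = 5
n=2,i=0: 2>0, s = 5+2 = 7
n=2,i=1: 2>1, s = 7+1 = 8
n=2,i=2: not 2>2, s = 8+2 = 10
n=2,i=3: not 2>3, s = 10+2 = 12
n=3,i=0: 3>0, s = 12+3 = 15
n=3,i=1: 3>1, s = 15+2 = 17
n=3,i=2: 3>2, s = 17+1 = 18
n=3,i=3: not 3>3, s = 18+2 = 20
n=3,i=4: not 3>4, s = 20+2 = 22
n=4,i=0: 4>0, s = 22+4 = 26
n=4,i=1: 4>1, s = 26+3 = 29
n=4,i=2: 4>2, s = 29+2 = 31
n=4,i=3: 4>3, s = 31+1 = 32
n=4,i=4: not 4>4, s = 32+2 = 34
n=4,i=5: not 4>5, s = 34+2 = 36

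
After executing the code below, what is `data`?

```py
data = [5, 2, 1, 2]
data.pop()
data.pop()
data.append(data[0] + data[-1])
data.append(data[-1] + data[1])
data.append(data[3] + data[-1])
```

pop() removes 2 → [5, 2, 1]
pop() removes 1 → [5, 2]
append data[0]+data[-1] = 5+2 = 7 → [5, 2, 7]
append data[-1]+data[1] = 7+2 = 9 → [5, 2, 7, 9]
append data[3]+data[-1] = 9+9 = 18 → [5, 2, 7, 9, 18]

[5, 2, 7, 9, 18]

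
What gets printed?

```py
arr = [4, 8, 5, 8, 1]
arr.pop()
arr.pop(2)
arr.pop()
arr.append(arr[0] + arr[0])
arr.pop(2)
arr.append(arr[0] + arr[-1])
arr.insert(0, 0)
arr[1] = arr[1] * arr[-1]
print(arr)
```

pop() removes 1 → [4, 8, 5, 8]
pop(2) removes 5 → [4, 8, 8]
pop() removes 8 → [4, 8]
append arr[0]+arr[0] = 4+4 = 8 → [4, 8, 8]
pop(2) removes 8 → [4, 8]
append arr[0]+arr[-1] = 4+8 = 12 → [4, 8, 12]
insert 0 at 0 → [0, 4, 8, 12]
arr[1] = arr[1]*arr[-1] = 4*12 = 48 → [0, 48, 8, 12]

[0, 48, 8, 12]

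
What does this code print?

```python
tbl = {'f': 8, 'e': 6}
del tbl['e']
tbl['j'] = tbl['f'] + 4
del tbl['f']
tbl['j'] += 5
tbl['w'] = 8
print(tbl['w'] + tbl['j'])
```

25

del 'e' → {'f': 8}
tbl['j'] = tbl['f']+4 = 12 → {'f': 8, 'j': 12}
del 'f' → {'j': 12}
tbl['j'] = 12+5 = 17 → {'j': 17}
tbl['w'] = 8 → {'j': 17, 'w': 8}
tbl['w']+tbl['j'] = 8+17 = 25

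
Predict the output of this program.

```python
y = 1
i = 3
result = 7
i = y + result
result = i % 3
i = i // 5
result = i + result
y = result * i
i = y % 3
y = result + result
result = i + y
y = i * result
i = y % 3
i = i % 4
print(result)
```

i = 1+7 = 8
result = 8%3 = 2
i = 8//5 = 1
result = 1+2 = 3
y = 3*1 = 3
i = 3%3 = 0
y = 3+3 = 6
result = 0+6 = 6
y = 0*6 = 0
i = 0%3 = 0
i = 0%4 = 0

6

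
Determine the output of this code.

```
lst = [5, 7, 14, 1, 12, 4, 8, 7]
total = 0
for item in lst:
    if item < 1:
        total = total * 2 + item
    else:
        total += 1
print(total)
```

item=5: not <1, total = 0+1 = 1
item=7: not <1, total = 1+1 = 2
item=14: not <1, total = 2+1 = 3
item=1: not <1, total = 3+1 = 4
item=12: not <1, total = 4+1 = 5
item=4: not <1, total = 5+1 = 6
item=8: not <1, total = 6+1 = 7
item=7: not <1, total = 7+1 = 8

8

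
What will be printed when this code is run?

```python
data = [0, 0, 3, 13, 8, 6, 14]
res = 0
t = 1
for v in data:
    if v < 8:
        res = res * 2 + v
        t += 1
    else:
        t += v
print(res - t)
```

-28

v=0: <8, res = 0*2+0 = 0; t=2
v=0: <8, res = 0*2+0 = 0; t=3
v=3: <8, res = 0*2+3 = 3; t=4
v=13: not <8; t=17
v=8: not <8; t=25
v=6: <8, res = 3*2+6 = 12; t=26
v=14: not <8; t=40
res-t = 12-40 = -28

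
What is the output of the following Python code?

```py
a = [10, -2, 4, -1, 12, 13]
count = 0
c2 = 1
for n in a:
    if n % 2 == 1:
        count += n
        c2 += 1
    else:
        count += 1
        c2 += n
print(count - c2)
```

-11

n=10: not odd, count = 0+1 = 1; c2=11
n=-2: not odd, count = 1+1 = 2; c2=9
n=4: not odd, count = 2+1 = 3; c2=13
n=-1: odd, count = 3+(-1) = 2; c2=14
n=12: not odd, count = 2+1 = 3; c2=26
n=13: odd, count = 3+13 = 16; c2=27
count-c2 = 16-27 = -11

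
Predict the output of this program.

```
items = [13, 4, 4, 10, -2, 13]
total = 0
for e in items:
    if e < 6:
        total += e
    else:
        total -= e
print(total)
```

e=13: not <6, total = 0-13 = -13
e=4: <6, total = (-13)+4 = -9
e=4: <6, total = (-9)+4 = -5
e=10: not <6, total = (-5)-10 = -15
e=-2: <6, total = (-15)+(-2) = -17
e=13: not <6, total = (-17)-13 = -30

-30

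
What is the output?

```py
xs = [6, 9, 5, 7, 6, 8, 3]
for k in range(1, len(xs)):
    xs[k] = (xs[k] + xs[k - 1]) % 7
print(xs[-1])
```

2

k=1: xs[1] = (9+6)%7 = 1 → [6, 1, 5, 7, 6, 8, 3]
k=2: xs[2] = (5+1)%7 = 6 → [6, 1, 6, 7, 6, 8, 3]
k=3: xs[3] = (7+6)%7 = 6 → [6, 1, 6, 6, 6, 8, 3]
k=4: xs[4] = (6+6)%7 = 5 → [6, 1, 6, 6, 5, 8, 3]
k=5: xs[5] = (8+5)%7 = 6 → [6, 1, 6, 6, 5, 6, 3]
k=6: xs[6] = (3+6)%7 = 2 → [6, 1, 6, 6, 5, 6, 2]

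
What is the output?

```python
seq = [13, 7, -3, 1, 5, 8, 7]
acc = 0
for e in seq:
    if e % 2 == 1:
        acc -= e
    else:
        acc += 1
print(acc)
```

e=13: odd, acc = 0-13 = -13
e=7: odd, acc = (-13)-7 = -20
e=-3: odd, acc = (-20)-(-3) = -17
e=1: odd, acc = (-17)-1 = -18
e=5: odd, acc = (-18)-5 = -23
e=8: not odd, acc = (-23)+1 = -22
e=7: odd, acc = (-22)-7 = -29

-29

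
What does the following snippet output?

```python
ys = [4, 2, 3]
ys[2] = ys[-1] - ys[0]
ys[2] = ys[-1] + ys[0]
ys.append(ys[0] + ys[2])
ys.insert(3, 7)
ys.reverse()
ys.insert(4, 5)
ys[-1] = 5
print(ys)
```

[7, 7, 3, 2, 5, 5]

ys[2] = ys[-1]-ys[0] = 3-4 = -1 → [4, 2, -1]
ys[2] = ys[-1]+ys[0] = (-1)+4 = 3 → [4, 2, 3]
append ys[0]+ys[2] = 4+3 = 7 → [4, 2, 3, 7]
insert 7 at 3 → [4, 2, 3, 7, 7]
reverse → [7, 7, 3, 2, 4]
insert 5 at 4 → [7, 7, 3, 2, 5, 4]
ys[-1] = 5 → [7, 7, 3, 2, 5, 5]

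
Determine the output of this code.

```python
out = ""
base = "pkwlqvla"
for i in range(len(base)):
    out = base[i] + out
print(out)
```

i=0: prepend 'p' → 'p'
i=1: prepend 'k' → 'kp'
i=2: prepend 'w' → 'wkp'
i=3: prepend 'l' → 'lwkp'
i=4: prepend 'q' → 'qlwkp'
i=5: prepend 'v' → 'vqlwkp'
i=6: prepend 'l' → 'lvqlwkp'
i=7: prepend 'a' → 'alvqlwkp'

alvqlwkp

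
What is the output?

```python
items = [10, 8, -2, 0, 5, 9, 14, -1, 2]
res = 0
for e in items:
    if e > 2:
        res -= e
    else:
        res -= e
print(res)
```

-45

e=10: >2, res = 0-10 = -10
e=8: >2, res = (-10)-8 = -18
e=-2: not >2, res = (-18)-(-2) = -16
e=0: not >2, res = (-16)-0 = -16
e=5: >2, res = (-16)-5 = -21
e=9: >2, res = (-21)-9 = -30
e=14: >2, res = (-30)-14 = -44
e=-1: not >2, res = (-44)-(-1) = -43
e=2: not >2, res = (-43)-2 = -45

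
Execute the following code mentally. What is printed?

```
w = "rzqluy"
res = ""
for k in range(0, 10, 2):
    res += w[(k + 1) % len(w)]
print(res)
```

zlyzl

k=0: add w[1]='z' → 'z'
k=2: add w[3]='l' → 'zl'
k=4: add w[5]='y' → 'zly'
k=6: add w[1]='z' → 'zlyz'
k=8: add w[3]='l' → 'zlyzl'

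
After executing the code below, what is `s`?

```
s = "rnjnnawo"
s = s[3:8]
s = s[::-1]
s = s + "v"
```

slice [3:8] → 'nnawo'
reverse → 'owann'
+ 'v' → 'owannv'

'owannv'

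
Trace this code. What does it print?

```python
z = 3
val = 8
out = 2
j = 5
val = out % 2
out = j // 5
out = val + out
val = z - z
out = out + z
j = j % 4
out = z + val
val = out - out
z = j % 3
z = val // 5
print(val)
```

0

val = 2%2 = 0
out = 5//5 = 1
out = 0+1 = 1
val = 3-3 = 0
out = 1+3 = 4
j = 5%4 = 1
out = 3+0 = 3
val = 3-3 = 0
z = 1%3 = 1
z = 0//5 = 0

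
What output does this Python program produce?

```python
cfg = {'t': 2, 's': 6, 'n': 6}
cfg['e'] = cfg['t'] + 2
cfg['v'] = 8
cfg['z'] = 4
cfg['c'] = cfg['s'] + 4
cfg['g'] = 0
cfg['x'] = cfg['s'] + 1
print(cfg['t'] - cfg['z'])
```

cfg['e'] = cfg['t']+2 = 4 → {'t': 2, 's': 6, 'n': 6, 'e': 4}
cfg['v'] = 8 → {'t': 2, 's': 6, 'n': 6, 'e': 4, 'v': 8}
cfg['z'] = 4 → {'t': 2, 's': 6, 'n': 6, 'e': 4, 'v': 8, 'z': 4}
cfg['c'] = cfg['s']+4 = 10 → {'t': 2, 's': 6, 'n': 6, 'e': 4, 'v': 8, 'z': 4, 'c': 10}
cfg['g'] = 0 → {'t': 2, 's': 6, 'n': 6, 'e': 4, 'v': 8, 'z': 4, 'c': 10, 'g': 0}
cfg['x'] = cfg['s']+1 = 7 → {'t': 2, 's': 6, 'n': 6, 'e': 4, 'v': 8, 'z': 4, 'c': 10, 'g': 0, 'x': 7}
cfg['t']-cfg['z'] = 2-4 = -2

-2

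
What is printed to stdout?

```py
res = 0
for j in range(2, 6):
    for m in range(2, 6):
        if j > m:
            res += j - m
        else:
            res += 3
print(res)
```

j=2,m=2: not 2>2, res = 0+3 = 3
j=2,m=3: not 2>3, res = 3+3 = 6
j=2,m=4: not 2>4, res = 6+3 = 9
j=2,m=5: not 2>5, res = 9+3 = 12
j=3,m=2: 3>2, res = 12+1 = 13
j=3,m=3: not 3>3, res = 13+3 = 16
j=3,m=4: not 3>4, res = 16+3 = 19
j=3,m=5: not 3>5, res = 19+3 = 22
j=4,m=2: 4>2, res = 22+2 = 24
j=4,m=3: 4>3, res = 24+1 = 25
j=4,m=4: not 4>4, res = 25+3 = 28
j=4,m=5: not 4>5, res = 28+3 = 31
j=5,m=2: 5>2, res = 31+3 = 34
j=5,m=3: 5>3, res = 34+2 = 36
j=5,m=4: 5>4, res = 36+1 = 37
j=5,m=5: not 5>5, res = 37+3 = 40

40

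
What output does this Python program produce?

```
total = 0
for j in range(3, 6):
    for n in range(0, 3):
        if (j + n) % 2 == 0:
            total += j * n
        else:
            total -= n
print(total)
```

11

j=3,n=0: odd sum, total = 0-0 = 0
j=3,n=1: even sum, total = 0+3 = 3
j=3,n=2: odd sum, total = 3-2 = 1
j=4,n=0: even sum, total = 1+0 = 1
j=4,n=1: odd sum, total = 1-1 = 0
j=4,n=2: even sum, total = 0+8 = 8
j=5,n=0: odd sum, total = 8-0 = 8
j=5,n=1: even sum, total = 8+5 = 13
j=5,n=2: odd sum, total = 13-2 = 11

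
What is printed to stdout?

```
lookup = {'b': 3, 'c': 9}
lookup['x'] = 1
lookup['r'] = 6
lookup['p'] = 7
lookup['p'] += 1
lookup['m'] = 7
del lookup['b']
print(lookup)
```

{'c': 9, 'x': 1, 'r': 6, 'p': 8, 'm': 7}

lookup['x'] = 1 → {'b': 3, 'c': 9, 'x': 1}
lookup['r'] = 6 → {'b': 3, 'c': 9, 'x': 1, 'r': 6}
lookup['p'] = 7 → {'b': 3, 'c': 9, 'x': 1, 'r': 6, 'p': 7}
lookup['p'] = 7+1 = 8 → {'b': 3, 'c': 9, 'x': 1, 'r': 6, 'p': 8}
lookup['m'] = 7 → {'b': 3, 'c': 9, 'x': 1, 'r': 6, 'p': 8, 'm': 7}
del 'b' → {'c': 9, 'x': 1, 'r': 6, 'p': 8, 'm': 7}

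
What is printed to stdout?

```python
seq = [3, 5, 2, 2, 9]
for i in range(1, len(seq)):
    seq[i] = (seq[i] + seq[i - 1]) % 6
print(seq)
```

[3, 2, 4, 0, 3]

i=1: seq[1] = (5+3)%6 = 2 → [3, 2, 2, 2, 9]
i=2: seq[2] = (2+2)%6 = 4 → [3, 2, 4, 2, 9]
i=3: seq[3] = (2+4)%6 = 0 → [3, 2, 4, 0, 9]
i=4: seq[4] = (9+0)%6 = 3 → [3, 2, 4, 0, 3]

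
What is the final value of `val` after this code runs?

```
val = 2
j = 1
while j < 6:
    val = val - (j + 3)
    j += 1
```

j=1: val = 2-4 = -2
j=2: val = (-2)-5 = -7
j=3: val = (-7)-6 = -13
j=4: val = (-13)-7 = -20
j=5: val = (-20)-8 = -28

-28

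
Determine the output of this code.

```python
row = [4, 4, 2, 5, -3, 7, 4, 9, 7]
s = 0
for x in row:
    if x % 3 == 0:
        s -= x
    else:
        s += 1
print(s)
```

1

x=4: not %3==0, s = 0+1 = 1
x=4: not %3==0, s = 1+1 = 2
x=2: not %3==0, s = 2+1 = 3
x=5: not %3==0, s = 3+1 = 4
x=-3: %3==0, s = 4-(-3) = 7
x=7: not %3==0, s = 7+1 = 8
x=4: not %3==0, s = 8+1 = 9
x=9: %3==0, s = 9-9 = 0
x=7: not %3==0, s = 0+1 = 1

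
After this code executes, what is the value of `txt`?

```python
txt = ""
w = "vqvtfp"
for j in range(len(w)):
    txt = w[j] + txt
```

'pftvqv'

j=0: prepend 'v' → 'v'
j=1: prepend 'q' → 'qv'
j=2: prepend 'v' → 'vqv'
j=3: prepend 't' → 'tvqv'
j=4: prepend 'f' → 'ftvqv'
j=5: prepend 'p' → 'pftvqv'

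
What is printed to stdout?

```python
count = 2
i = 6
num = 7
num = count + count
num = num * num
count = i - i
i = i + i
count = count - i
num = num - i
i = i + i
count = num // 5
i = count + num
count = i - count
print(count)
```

4

num = 2+2 = 4
num = 4*4 = 16
count = 6-6 = 0
i = 6+6 = 12
count = 0-12 = -12
num = 16-12 = 4
i = 12+12 = 24
count = 4//5 = 0
i = 0+4 = 4
count = 4-0 = 4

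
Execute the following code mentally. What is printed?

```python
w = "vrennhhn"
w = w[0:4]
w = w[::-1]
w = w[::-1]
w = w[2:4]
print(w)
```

en

slice [0:4] → 'vren'
reverse → 'nerv'
reverse → 'vren'
slice [2:4] → 'en'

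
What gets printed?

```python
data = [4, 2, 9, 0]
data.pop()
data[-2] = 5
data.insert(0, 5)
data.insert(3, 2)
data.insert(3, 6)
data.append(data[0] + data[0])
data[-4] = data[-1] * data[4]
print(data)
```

pop() removes 0 → [4, 2, 9]
data[-2] = 5 → [4, 5, 9]
insert 5 at 0 → [5, 4, 5, 9]
insert 2 at 3 → [5, 4, 5, 2, 9]
insert 6 at 3 → [5, 4, 5, 6, 2, 9]
append data[0]+data[0] = 5+5 = 10 → [5, 4, 5, 6, 2, 9, 10]
data[-4] = data[-1]*data[4] = 10*2 = 20 → [5, 4, 5, 20, 2, 9, 10]

[5, 4, 5, 20, 2, 9, 10]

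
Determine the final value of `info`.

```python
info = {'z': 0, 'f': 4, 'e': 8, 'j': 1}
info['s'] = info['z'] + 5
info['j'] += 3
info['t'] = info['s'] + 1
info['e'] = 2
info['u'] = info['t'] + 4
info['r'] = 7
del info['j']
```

info['s'] = info['z']+5 = 5 → {'z': 0, 'f': 4, 'e': 8, 'j': 1, 's': 5}
info['j'] = 1+3 = 4 → {'z': 0, 'f': 4, 'e': 8, 'j': 4, 's': 5}
info['t'] = info['s']+1 = 6 → {'z': 0, 'f': 4, 'e': 8, 'j': 4, 's': 5, 't': 6}
info['e'] = 2 → {'z': 0, 'f': 4, 'e': 2, 'j': 4, 's': 5, 't': 6}
info['u'] = info['t']+4 = 10 → {'z': 0, 'f': 4, 'e': 2, 'j': 4, 's': 5, 't': 6, 'u': 10}
info['r'] = 7 → {'z': 0, 'f': 4, 'e': 2, 'j': 4, 's': 5, 't': 6, 'u': 10, 'r': 7}
del 'j' → {'z': 0, 'f': 4, 'e': 2, 's': 5, 't': 6, 'u': 10, 'r': 7}

{'z': 0, 'f': 4, 'e': 2, 's': 5, 't': 6, 'u': 10, 'r': 7}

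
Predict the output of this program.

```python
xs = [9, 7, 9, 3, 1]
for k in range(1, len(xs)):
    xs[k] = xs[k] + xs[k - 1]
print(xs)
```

[9, 16, 25, 28, 29]

k=1: xs[1] = 7+9 = 16 → [9, 16, 9, 3, 1]
k=2: xs[2] = 9+16 = 25 → [9, 16, 25, 3, 1]
k=3: xs[3] = 3+25 = 28 → [9, 16, 25, 28, 1]
k=4: xs[4] = 1+28 = 29 → [9, 16, 25, 28, 29]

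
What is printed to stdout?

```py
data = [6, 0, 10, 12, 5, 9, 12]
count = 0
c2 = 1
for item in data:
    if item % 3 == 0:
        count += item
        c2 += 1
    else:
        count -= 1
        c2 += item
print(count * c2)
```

777

item=6: %3==0, count = 0+6 = 6; c2=2
item=0: %3==0, count = 6+0 = 6; c2=3
item=10: not %3==0, count = 6-1 = 5; c2=13
item=12: %3==0, count = 5+12 = 17; c2=14
item=5: not %3==0, count = 17-1 = 16; c2=19
item=9: %3==0, count = 16+9 = 25; c2=20
item=12: %3==0, count = 25+12 = 37; c2=21
count*c2 = 37*21 = 777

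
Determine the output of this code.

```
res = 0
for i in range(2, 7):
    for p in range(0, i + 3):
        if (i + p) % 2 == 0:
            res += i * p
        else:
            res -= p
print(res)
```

240

i=2,p=0: even sum, res = 0+0 = 0
i=2,p=1: odd sum, res = 0-1 = -1
i=2,p=2: even sum, res = (-1)+4 = 3
i=2,p=3: odd sum, res = 3-3 = 0
i=2,p=4: even sum, res = 0+8 = 8
i=3,p=0: odd sum, res = 8-0 = 8
i=3,p=1: even sum, res = 8+3 = 11
i=3,p=2: odd sum, res = 11-2 = 9
i=3,p=3: even sum, res = 9+9 = 18
i=3,p=4: odd sum, res = 18-4 = 14
i=3,p=5: even sum, res = 14+15 = 29
i=4,p=0: even sum, res = 29+0 = 29
i=4,p=1: odd sum, res = 29-1 = 28
i=4,p=2: even sum, res = 28+8 = 36
i=4,p=3: odd sum, res = 36-3 = 33
i=4,p=4: even sum, res = 33+16 = 49
i=4,p=5: odd sum, res = 49-5 = 44
i=4,p=6: even sum, res = 44+24 = 68
i=5,p=0: odd sum, res = 68-0 = 68
i=5,p=1: even sum, res = 68+5 = 73
i=5,p=2: odd sum, res = 73-2 = 71
i=5,p=3: even sum, res = 71+15 = 86
i=5,p=4: odd sum, res = 86-4 = 82
i=5,p=5: even sum, res = 82+25 = 107
i=5,p=6: odd sum, res = 107-6 = 101
i=5,p=7: even sum, res = 101+35 = 136
i=6,p=0: even sum, res = 136+0 = 136
i=6,p=1: odd sum, res = 136-1 = 135
i=6,p=2: even sum, res = 135+12 = 147
i=6,p=3: odd sum, res = 147-3 = 144
i=6,p=4: even sum, res = 144+24 = 168
i=6,p=5: odd sum, res = 168-5 = 163
i=6,p=6: even sum, res = 163+36 = 199
i=6,p=7: odd sum, res = 199-7 = 192
i=6,p=8: even sum, res = 192+48 = 240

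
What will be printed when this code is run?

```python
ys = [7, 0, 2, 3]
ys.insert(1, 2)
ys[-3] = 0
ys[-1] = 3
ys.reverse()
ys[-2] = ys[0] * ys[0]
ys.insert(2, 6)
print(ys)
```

[3, 2, 6, 0, 9, 7]

insert 2 at 1 → [7, 2, 0, 2, 3]
ys[-3] = 0 → [7, 2, 0, 2, 3]
ys[-1] = 3 → [7, 2, 0, 2, 3]
reverse → [3, 2, 0, 2, 7]
ys[-2] = ys[0]*ys[0] = 3*3 = 9 → [3, 2, 0, 9, 7]
insert 6 at 2 → [3, 2, 6, 0, 9, 7]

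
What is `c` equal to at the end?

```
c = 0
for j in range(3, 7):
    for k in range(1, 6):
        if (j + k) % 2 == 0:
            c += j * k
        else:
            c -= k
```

j=3,k=1: even sum, c = 0+3 = 3
j=3,k=2: odd sum, c = 3-2 = 1
j=3,k=3: even sum, c = 1+9 = 10
j=3,k=4: odd sum, c = 10-4 = 6
j=3,k=5: even sum, c = 6+15 = 21
j=4,k=1: odd sum, c = 21-1 = 20
j=4,k=2: even sum, c = 20+8 = 28
j=4,k=3: odd sum, c = 28-3 = 25
j=4,k=4: even sum, c = 25+16 = 41
j=4,k=5: odd sum, c = 41-5 = 36
j=5,k=1: even sum, c = 36+5 = 41
j=5,k=2: odd sum, c = 41-2 = 39
j=5,k=3: even sum, c = 39+15 = 54
j=5,k=4: odd sum, c = 54-4 = 50
j=5,k=5: even sum, c = 50+25 = 75
j=6,k=1: odd sum, c = 75-1 = 74
j=6,k=2: even sum, c = 74+12 = 86
j=6,k=3: odd sum, c = 86-3 = 83
j=6,k=4: even sum, c = 83+24 = 107
j=6,k=5: odd sum, c = 107-5 = 102

102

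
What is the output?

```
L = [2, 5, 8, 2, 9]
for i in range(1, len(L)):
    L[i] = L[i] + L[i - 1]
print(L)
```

[2, 7, 15, 17, 26]

i=1: L[1] = 5+2 = 7 → [2, 7, 8, 2, 9]
i=2: L[2] = 8+7 = 15 → [2, 7, 15, 2, 9]
i=3: L[3] = 2+15 = 17 → [2, 7, 15, 17, 9]
i=4: L[4] = 9+17 = 26 → [2, 7, 15, 17, 26]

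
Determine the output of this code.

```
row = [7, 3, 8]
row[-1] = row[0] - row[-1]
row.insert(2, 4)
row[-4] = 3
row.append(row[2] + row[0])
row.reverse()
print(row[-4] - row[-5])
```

-8

row[-1] = row[0]-row[-1] = 7-8 = -1 → [7, 3, -1]
insert 4 at 2 → [7, 3, 4, -1]
row[-4] = 3 → [3, 3, 4, -1]
append row[2]+row[0] = 4+3 = 7 → [3, 3, 4, -1, 7]
reverse → [7, -1, 4, 3, 3]
row[-4]-row[-5] = (-1)-7 = -8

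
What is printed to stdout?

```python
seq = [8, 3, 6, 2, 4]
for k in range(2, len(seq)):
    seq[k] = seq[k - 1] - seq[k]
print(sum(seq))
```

k=2: seq[2] = 3-6 = -3 → [8, 3, -3, 2, 4]
k=3: seq[3] = (-3)-2 = -5 → [8, 3, -3, -5, 4]
k=4: seq[4] = (-5)-4 = -9 → [8, 3, -3, -5, -9]
sum = -6

-6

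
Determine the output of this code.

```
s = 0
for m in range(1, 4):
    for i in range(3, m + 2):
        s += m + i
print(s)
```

m=2,i=3: s = 0+5 = 5
m=3,i=3: s = 5+6 = 11
m=3,i=4: s = 11+7 = 18

18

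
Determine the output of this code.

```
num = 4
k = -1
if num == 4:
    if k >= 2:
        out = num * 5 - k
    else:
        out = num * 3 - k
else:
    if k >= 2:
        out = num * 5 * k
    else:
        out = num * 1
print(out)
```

num=4, k=-1
num == 4 is True; k >= 2 is False
→ out = num * 3 - k = 13

13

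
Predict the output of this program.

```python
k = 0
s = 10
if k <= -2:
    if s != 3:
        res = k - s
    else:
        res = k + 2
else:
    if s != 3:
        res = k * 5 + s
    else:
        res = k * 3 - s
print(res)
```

k=0, s=10
k <= -2 is False; s != 3 is True
→ res = k * 5 + s = 10

10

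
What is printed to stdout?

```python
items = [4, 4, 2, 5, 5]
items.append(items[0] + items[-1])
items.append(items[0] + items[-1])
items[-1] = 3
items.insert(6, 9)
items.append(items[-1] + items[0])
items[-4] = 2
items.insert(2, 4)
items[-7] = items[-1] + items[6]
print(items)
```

append items[0]+items[-1] = 4+5 = 9 → [4, 4, 2, 5, 5, 9]
append items[0]+items[-1] = 4+9 = 13 → [4, 4, 2, 5, 5, 9, 13]
items[-1] = 3 → [4, 4, 2, 5, 5, 9, 3]
insert 9 at 6 → [4, 4, 2, 5, 5, 9, 9, 3]
append items[-1]+items[0] = 3+4 = 7 → [4, 4, 2, 5, 5, 9, 9, 3, 7]
items[-4] = 2 → [4, 4, 2, 5, 5, 2, 9, 3, 7]
insert 4 at 2 → [4, 4, 4, 2, 5, 5, 2, 9, 3, 7]
items[-7] = items[-1]+items[6] = 7+2 = 9 → [4, 4, 4, 9, 5, 5, 2, 9, 3, 7]

[4, 4, 4, 9, 5, 5, 2, 9, 3, 7]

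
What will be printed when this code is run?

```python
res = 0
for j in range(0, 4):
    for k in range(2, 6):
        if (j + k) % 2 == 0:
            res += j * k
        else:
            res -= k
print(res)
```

16

j=0,k=2: even sum, res = 0+0 = 0
j=0,k=3: odd sum, res = 0-3 = -3
j=0,k=4: even sum, res = (-3)+0 = -3
j=0,k=5: odd sum, res = (-3)-5 = -8
j=1,k=2: odd sum, res = (-8)-2 = -10
j=1,k=3: even sum, res = (-10)+3 = -7
j=1,k=4: odd sum, res = (-7)-4 = -11
j=1,k=5: even sum, res = (-11)+5 = -6
j=2,k=2: even sum, res = (-6)+4 = -2
j=2,k=3: odd sum, res = (-2)-3 = -5
j=2,k=4: even sum, res = (-5)+8 = 3
j=2,k=5: odd sum, res = 3-5 = -2
j=3,k=2: odd sum, res = (-2)-2 = -4
j=3,k=3: even sum, res = (-4)+9 = 5
j=3,k=4: odd sum, res = 5-4 = 1
j=3,k=5: even sum, res = 1+15 = 16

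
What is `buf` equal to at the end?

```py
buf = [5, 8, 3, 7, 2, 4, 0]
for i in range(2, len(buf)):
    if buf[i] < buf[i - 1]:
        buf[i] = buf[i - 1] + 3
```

[5, 8, 11, 14, 17, 20, 23]

i=2: 3<8, buf[2] = 8+3 = 11 → [5, 8, 11, 7, 2, 4, 0]
i=3: 7<11, buf[3] = 11+3 = 14 → [5, 8, 11, 14, 2, 4, 0]
i=4: 2<14, buf[4] = 14+3 = 17 → [5, 8, 11, 14, 17, 4, 0]
i=5: 4<17, buf[5] = 17+3 = 20 → [5, 8, 11, 14, 17, 20, 0]
i=6: 0<20, buf[6] = 20+3 = 23 → [5, 8, 11, 14, 17, 20, 23]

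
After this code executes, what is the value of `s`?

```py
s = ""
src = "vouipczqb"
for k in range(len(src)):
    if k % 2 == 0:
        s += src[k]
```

'vupzb'

k=0: add 'v' → 'v'
k=1: skip
k=2: add 'u' → 'vu'
k=3: skip
k=4: add 'p' → 'vup'
k=5: skip
k=6: add 'z' → 'vupz'
k=7: skip
k=8: add 'b' → 'vupzb'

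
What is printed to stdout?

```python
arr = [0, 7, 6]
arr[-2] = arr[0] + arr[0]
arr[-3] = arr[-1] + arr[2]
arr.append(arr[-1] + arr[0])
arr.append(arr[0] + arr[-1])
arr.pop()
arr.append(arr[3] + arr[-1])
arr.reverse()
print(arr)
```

[36, 18, 6, 0, 12]

arr[-2] = arr[0]+arr[0] = 0+0 = 0 → [0, 0, 6]
arr[-3] = arr[-1]+arr[2] = 6+6 = 12 → [12, 0, 6]
append arr[-1]+arr[0] = 6+12 = 18 → [12, 0, 6, 18]
append arr[0]+arr[-1] = 12+18 = 30 → [12, 0, 6, 18, 30]
pop() removes 30 → [12, 0, 6, 18]
append arr[3]+arr[-1] = 18+18 = 36 → [12, 0, 6, 18, 36]
reverse → [36, 18, 6, 0, 12]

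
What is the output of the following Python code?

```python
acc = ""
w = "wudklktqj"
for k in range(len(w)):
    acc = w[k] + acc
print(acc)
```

k=0: prepend 'w' → 'w'
k=1: prepend 'u' → 'uw'
k=2: prepend 'd' → 'duw'
k=3: prepend 'k' → 'kduw'
k=4: prepend 'l' → 'lkduw'
k=5: prepend 'k' → 'klkduw'
k=6: prepend 't' → 'tklkduw'
k=7: prepend 'q' → 'qtklkduw'
k=8: prepend 'j' → 'jqtklkduw'

jqtklkduw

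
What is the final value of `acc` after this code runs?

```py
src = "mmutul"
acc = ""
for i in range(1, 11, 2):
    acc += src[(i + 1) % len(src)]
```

i=1: add src[2]='u' → 'u'
i=3: add src[4]='u' → 'uu'
i=5: add src[0]='m' → 'uum'
i=7: add src[2]='u' → 'uumu'
i=9: add src[4]='u' → 'uumuu'

'uumuu'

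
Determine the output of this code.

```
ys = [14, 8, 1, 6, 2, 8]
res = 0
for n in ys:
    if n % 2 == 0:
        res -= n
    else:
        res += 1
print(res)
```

-37

n=14: even, res = 0-14 = -14
n=8: even, res = (-14)-8 = -22
n=1: not even, res = (-22)+1 = -21
n=6: even, res = (-21)-6 = -27
n=2: even, res = (-27)-2 = -29
n=8: even, res = (-29)-8 = -37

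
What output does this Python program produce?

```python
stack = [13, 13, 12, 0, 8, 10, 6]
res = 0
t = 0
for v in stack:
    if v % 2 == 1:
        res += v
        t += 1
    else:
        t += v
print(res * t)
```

v=13: odd, res = 0+13 = 13; t=1
v=13: odd, res = 13+13 = 26; t=2
v=12: not odd; t=14
v=0: not odd; t=14
v=8: not odd; t=22
v=10: not odd; t=32
v=6: not odd; t=38
res*t = 26*38 = 988

988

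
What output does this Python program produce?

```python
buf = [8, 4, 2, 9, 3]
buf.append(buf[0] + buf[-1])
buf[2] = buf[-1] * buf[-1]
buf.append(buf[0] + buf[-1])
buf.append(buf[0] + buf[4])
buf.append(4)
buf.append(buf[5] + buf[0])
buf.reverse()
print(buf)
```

[19, 4, 11, 19, 11, 3, 9, 121, 4, 8]

append buf[0]+buf[-1] = 8+3 = 11 → [8, 4, 2, 9, 3, 11]
buf[2] = buf[-1]*buf[-1] = 11*11 = 121 → [8, 4, 121, 9, 3, 11]
append buf[0]+buf[-1] = 8+11 = 19 → [8, 4, 121, 9, 3, 11, 19]
append buf[0]+buf[4] = 8+3 = 11 → [8, 4, 121, 9, 3, 11, 19, 11]
append 4 → [8, 4, 121, 9, 3, 11, 19, 11, 4]
append buf[5]+buf[0] = 11+8 = 19 → [8, 4, 121, 9, 3, 11, 19, 11, 4, 19]
reverse → [19, 4, 11, 19, 11, 3, 9, 121, 4, 8]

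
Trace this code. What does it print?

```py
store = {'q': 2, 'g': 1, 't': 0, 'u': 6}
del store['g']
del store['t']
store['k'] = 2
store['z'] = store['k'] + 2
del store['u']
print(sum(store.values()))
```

8

del 'g' → {'q': 2, 't': 0, 'u': 6}
del 't' → {'q': 2, 'u': 6}
store['k'] = 2 → {'q': 2, 'u': 6, 'k': 2}
store['z'] = store['k']+2 = 4 → {'q': 2, 'u': 6, 'k': 2, 'z': 4}
del 'u' → {'q': 2, 'k': 2, 'z': 4}
sum of values = 8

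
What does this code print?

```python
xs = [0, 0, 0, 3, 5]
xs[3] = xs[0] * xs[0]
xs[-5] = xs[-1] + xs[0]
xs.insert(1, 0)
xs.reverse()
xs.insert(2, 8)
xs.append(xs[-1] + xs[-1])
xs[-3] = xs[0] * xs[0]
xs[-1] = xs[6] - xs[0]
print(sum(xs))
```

xs[3] = xs[0]*xs[0] = 0*0 = 0 → [0, 0, 0, 0, 5]
xs[-5] = xs[-1]+xs[0] = 5+0 = 5 → [5, 0, 0, 0, 5]
insert 0 at 1 → [5, 0, 0, 0, 0, 5]
reverse → [5, 0, 0, 0, 0, 5]
insert 8 at 2 → [5, 0, 8, 0, 0, 0, 5]
append xs[-1]+xs[-1] = 5+5 = 10 → [5, 0, 8, 0, 0, 0, 5, 10]
xs[-3] = xs[0]*xs[0] = 5*5 = 25 → [5, 0, 8, 0, 0, 25, 5, 10]
xs[-1] = xs[6]-xs[0] = 5-5 = 0 → [5, 0, 8, 0, 0, 25, 5, 0]
sum = 43

43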